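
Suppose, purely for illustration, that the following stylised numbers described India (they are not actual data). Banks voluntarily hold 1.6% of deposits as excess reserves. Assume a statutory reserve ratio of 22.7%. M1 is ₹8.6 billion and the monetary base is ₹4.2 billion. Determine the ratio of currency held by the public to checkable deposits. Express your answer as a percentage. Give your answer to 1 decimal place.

48.0%

Using m = M/MB = 8.6/4.2 ≈ 2.047619. From m = (1 + c)/(c + rr + e), rearranging gives 1 + c = m·(c + rr + e), so c·(1 − m) = m·(rr + e) − 1.
Hence c = [m·(rr + e) − 1]/(1 − m) = [2.047619 × (0.227 + 0.016) − 1] / (1 − 2.047619) ≈ 0.479591.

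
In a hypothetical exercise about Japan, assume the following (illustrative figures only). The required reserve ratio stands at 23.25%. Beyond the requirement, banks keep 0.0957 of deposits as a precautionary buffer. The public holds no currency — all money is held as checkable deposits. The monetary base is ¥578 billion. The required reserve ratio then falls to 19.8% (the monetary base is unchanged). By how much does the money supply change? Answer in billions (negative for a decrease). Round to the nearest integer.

¥207 billion

Initially m₁ = 1 / (0.2325 + 0.0957) ≈ 3.0469, so M₁ = 3.0469 × 578 = 1761.1082 billion.
After the change m₂ = 1 / (0.198 + 0.0957) ≈ 3.4048, so M₂ = 3.4048 × 578 = 1967.9744 billion.
ΔM = M₂ − M₁ = 1967.9744 − 1761.1082 = 206.8662 billion.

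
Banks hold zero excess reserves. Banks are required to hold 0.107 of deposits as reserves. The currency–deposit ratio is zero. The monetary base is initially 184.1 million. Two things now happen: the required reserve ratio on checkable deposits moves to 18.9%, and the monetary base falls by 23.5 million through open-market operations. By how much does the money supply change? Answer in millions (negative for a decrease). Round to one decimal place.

Before: m₁ = 1 / (0.107) ≈ 9.34579, MB₁ = 184.1, so M₁ = 9.34579 × 184.1 ≈ 1720.5599 million.
After: m₂ = 1 / (0.189) ≈ 5.29101, MB₂ = 184.1 − 23.5 = 160.6, so M₂ = 5.29101 × 160.6 ≈ 849.7362 million.
ΔM = M₂ − M₁ = 849.7362 − 1720.5599 = -870.8237 million.

-870.8 million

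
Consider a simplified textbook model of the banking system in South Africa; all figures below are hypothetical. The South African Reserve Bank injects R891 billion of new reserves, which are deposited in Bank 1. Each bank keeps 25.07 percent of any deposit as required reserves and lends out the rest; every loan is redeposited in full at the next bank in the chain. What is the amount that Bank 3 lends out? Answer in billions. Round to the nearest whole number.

Each bank lends a fraction (1 − rr) = 0.7493 of the deposit it receives, so Bank 3 receives 891·0.7493^2 and lends 891·0.7493^3 ≈ 374.8391 billion.

R375 billion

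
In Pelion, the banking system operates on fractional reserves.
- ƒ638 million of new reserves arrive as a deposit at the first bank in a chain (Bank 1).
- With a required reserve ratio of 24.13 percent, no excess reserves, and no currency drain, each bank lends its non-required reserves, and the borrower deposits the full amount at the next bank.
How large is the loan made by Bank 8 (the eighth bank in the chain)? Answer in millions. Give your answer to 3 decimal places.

Each bank lends a fraction (1 − rr) = 0.7587 of the deposit it receives, so Bank 8 receives 638·0.7587^7 and lends 638·0.7587^8 ≈ 70.0457 million.

ƒ70.046 million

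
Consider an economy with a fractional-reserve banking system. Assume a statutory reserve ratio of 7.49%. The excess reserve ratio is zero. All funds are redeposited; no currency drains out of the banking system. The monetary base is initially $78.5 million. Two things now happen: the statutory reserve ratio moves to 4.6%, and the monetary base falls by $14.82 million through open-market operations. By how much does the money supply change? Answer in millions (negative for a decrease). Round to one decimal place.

Before: m₁ = 1 / (0.0749) ≈ 13.3511, MB₁ = 78.5, so M₁ = 13.3511 × 78.5 ≈ 1048.0613 million.
After: m₂ = 1 / (0.046) ≈ 21.7391, MB₂ = 78.5 − 14.82 = 63.68, so M₂ = 21.7391 × 63.68 ≈ 1384.3459 million.
ΔM = M₂ − M₁ = 1384.3459 − 1048.0613 = 336.2846 million.

$336.3 million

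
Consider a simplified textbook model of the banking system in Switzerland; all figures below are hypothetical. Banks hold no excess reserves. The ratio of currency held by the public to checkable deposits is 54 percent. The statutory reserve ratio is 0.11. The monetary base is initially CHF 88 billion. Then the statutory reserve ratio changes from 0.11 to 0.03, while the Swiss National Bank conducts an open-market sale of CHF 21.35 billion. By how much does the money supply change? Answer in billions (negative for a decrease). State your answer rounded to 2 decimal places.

Before: m₁ = (1 + 0.54) / (0.11 + 0.54) ≈ 2.36923, MB₁ = 88, so M₁ = 2.36923 × 88 ≈ 208.4922 billion.
After: m₂ = (1 + 0.54) / (0.03 + 0.54) ≈ 2.70175, MB₂ = 88 − 21.35 = 66.65, so M₂ = 2.70175 × 66.65 ≈ 180.0716 billion.
ΔM = M₂ − M₁ = 180.0716 − 208.4922 = -28.4206 billion.

-28.42 billion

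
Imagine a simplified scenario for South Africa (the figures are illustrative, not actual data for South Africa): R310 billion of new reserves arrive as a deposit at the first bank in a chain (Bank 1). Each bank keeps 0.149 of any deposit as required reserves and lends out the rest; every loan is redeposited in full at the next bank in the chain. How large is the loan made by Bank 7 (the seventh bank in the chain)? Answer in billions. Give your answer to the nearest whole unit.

Each bank lends a fraction (1 − rr) = 0.8510 of the deposit it receives, so Bank 7 receives 310·0.8510^6 and lends 310·0.8510^7 ≈ 100.2002 billion.

R100 billion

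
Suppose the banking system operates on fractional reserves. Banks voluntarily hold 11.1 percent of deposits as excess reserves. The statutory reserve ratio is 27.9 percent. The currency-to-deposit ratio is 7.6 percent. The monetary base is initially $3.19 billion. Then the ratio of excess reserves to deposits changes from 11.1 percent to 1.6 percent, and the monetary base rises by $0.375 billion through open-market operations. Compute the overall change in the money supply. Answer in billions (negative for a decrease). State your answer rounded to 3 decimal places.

Before: m₁ = (1 + 0.076) / (0.279 + 0.111 + 0.076) ≈ 2.30901, MB₁ = 3.19, so M₁ = 2.30901 × 3.19 ≈ 7.3657 billion.
After: m₂ = (1 + 0.076) / (0.279 + 0.016 + 0.076) ≈ 2.90027, MB₂ = 3.19 + 0.375 = 3.565, so M₂ = 2.90027 × 3.565 ≈ 10.3395 billion.
ΔM = M₂ − M₁ = 10.3395 − 7.3657 = 2.9738 billion.

$2.974 billion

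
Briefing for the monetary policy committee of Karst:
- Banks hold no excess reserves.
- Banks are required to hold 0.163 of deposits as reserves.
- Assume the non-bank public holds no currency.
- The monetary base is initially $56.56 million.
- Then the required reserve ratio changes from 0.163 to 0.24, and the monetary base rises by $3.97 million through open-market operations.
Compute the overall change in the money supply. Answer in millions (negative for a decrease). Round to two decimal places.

Before: m₁ = 1 / (0.163) ≈ 6.13497, MB₁ = 56.56, so M₁ = 6.13497 × 56.56 ≈ 346.9939 million.
After: m₂ = 1 / (0.24) ≈ 4.16667, MB₂ = 56.56 + 3.97 = 60.53, so M₂ = 4.16667 × 60.53 ≈ 252.2085 million.
ΔM = M₂ − M₁ = 252.2085 − 346.9939 = -94.7854 million.

-94.79 million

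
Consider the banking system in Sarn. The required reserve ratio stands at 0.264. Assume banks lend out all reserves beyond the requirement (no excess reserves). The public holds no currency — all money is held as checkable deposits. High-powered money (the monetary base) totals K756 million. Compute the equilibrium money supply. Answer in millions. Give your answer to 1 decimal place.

With no currency drain or excess reserves, the money multiplier is m = 1/rr = 1/0.264 ≈ 3.78788.
Money supply M = m × MB = 3.78788 × 756 ≈ 2863.6373 million.

K2863.6 million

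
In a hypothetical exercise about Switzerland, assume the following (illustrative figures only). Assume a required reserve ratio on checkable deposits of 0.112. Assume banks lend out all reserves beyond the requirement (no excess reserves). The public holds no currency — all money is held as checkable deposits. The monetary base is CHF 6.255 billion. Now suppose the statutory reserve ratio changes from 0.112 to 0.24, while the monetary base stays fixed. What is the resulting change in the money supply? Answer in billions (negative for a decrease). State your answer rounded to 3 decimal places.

Initially m₁ = 1 / (0.112) ≈ 8.92857, so M₁ = 8.92857 × 6.255 ≈ 55.8482 billion.
After the change m₂ = 1 / (0.24) ≈ 4.16667, so M₂ = 4.16667 × 6.255 ≈ 26.0625 billion.
ΔM = M₂ − M₁ = 26.0625 − 55.8482 = -29.7857 billion.

-29.786 billion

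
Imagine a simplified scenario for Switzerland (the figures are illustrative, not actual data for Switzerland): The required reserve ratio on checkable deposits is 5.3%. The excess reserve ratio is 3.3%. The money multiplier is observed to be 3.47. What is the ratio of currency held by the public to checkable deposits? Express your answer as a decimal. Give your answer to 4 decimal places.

Using m = 3.47. From m = (1 + c)/(c + rr + e), rearranging gives 1 + c = m·(c + rr + e), so c·(1 − m) = m·(rr + e) − 1.
Hence c = [m·(rr + e) − 1]/(1 − m) = [3.47 × (0.053 + 0.033) − 1] / (1 − 3.47) ≈ 0.284040.

0.2840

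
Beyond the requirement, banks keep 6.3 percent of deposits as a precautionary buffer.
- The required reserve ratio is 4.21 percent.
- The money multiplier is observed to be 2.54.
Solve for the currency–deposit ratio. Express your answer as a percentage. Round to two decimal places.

Using m = 2.54. From m = (1 + c)/(c + rr + e), rearranging gives 1 + c = m·(c + rr + e), so c·(1 − m) = m·(rr + e) − 1.
Hence c = [m·(rr + e) − 1]/(1 − m) = [2.54 × (0.0421 + 0.063) − 1] / (1 − 2.54) ≈ 0.476004.

47.60%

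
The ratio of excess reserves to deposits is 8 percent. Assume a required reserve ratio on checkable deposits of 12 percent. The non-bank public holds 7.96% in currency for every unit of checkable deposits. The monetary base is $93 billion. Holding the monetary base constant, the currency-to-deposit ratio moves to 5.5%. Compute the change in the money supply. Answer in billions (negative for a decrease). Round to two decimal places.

Initially m₁ = (1 + 0.0796) / (0.12 + 0.08 + 0.0796) ≈ 3.86123, so M₁ = 3.86123 × 93 ≈ 359.0944 billion.
After the change m₂ = (1 + 0.055) / (0.12 + 0.08 + 0.055) ≈ 4.13725, so M₂ = 4.13725 × 93 ≈ 384.7643 billion.
ΔM = M₂ − M₁ = 384.7643 − 359.0944 = 25.6699 billion.

$25.67 billion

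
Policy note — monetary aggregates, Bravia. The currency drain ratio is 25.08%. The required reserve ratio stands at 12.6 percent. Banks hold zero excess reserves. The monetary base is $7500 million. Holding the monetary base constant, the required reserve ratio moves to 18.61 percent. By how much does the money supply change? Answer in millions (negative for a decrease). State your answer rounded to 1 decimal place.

-3424.8 million

Initially m₁ = (1 + 0.2508) / (0.126 + 0.2508) ≈ 3.319533, so M₁ = 3.319533 × 7500 = 24896.4975 million.
After the change m₂ = (1 + 0.2508) / (0.1861 + 0.2508) ≈ 2.862898, so M₂ = 2.862898 × 7500 = 21471.735 million.
ΔM = M₂ − M₁ = 21471.735 − 24896.4975 = -3424.7625 million.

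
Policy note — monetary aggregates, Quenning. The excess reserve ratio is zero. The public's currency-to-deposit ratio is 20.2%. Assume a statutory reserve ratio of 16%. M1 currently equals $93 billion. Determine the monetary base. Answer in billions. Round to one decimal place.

The money multiplier is m = (1 + c) / (rr + c) = (1 + 0.202) / (0.16 + 0.202) ≈ 3.3204.
MB = M / m = 93 / 3.3204 ≈ 28.0087 billion.

$28.0 billion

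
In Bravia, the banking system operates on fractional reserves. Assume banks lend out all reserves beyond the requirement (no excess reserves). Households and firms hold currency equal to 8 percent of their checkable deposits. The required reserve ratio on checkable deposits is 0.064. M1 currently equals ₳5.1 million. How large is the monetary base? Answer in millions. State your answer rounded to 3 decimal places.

₳0.680 million

The money multiplier is m = (1 + c) / (rr + c) = (1 + 0.08) / (0.064 + 0.08) = 7.5.
MB = M / m = 5.1 / 7.5 = 0.68 million.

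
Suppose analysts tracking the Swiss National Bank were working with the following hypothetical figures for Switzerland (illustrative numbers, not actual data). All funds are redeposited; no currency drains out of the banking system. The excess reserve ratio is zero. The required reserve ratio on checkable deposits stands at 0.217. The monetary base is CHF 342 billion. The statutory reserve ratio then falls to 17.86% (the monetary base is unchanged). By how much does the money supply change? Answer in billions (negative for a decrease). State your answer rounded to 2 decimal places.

Initially m₁ = 1 / (0.217) ≈ 4.608295, so M₁ = 4.608295 × 342 ≈ 1576.0369 billion.
After the change m₂ = 1 / (0.1786) ≈ 5.599104, so M₂ = 5.599104 × 342 ≈ 1914.8936 billion.
ΔM = M₂ − M₁ = 1914.8936 − 1576.0369 = 338.8567 billion.

CHF 338.86 billion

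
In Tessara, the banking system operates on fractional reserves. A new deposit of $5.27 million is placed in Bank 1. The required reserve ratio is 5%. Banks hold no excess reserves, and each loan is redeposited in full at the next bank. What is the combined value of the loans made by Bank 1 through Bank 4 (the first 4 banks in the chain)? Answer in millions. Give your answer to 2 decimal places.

$18.57 million

Bank i lends (1 − rr)^i of the original deposit: Bank 1 lends 5.27·0.9500 = 5.0065, Bank 2 lends 5.27·0.9500² ≈ 4.7562, and so on.
Summing a geometric series: total = 5.27·[0.9500·(1 − 0.9500^4) / (1 − 0.9500)] ≈ 18.5735 million.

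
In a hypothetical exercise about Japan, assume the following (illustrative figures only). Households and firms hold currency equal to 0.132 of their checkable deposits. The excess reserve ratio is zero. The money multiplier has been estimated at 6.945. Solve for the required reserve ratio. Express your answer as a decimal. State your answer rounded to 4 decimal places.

Using m = 6.945. Since m = (1 + c)/(c + rr + e), the denominator satisfies c + rr + e = (1 + c)/m = (1 + 0.132) / 6.945 ≈ 0.162995.
With c = 0.132 and e = 0, the required reserve ratio is 0.162995 − 0.132 − 0 = 0.030995.

0.0310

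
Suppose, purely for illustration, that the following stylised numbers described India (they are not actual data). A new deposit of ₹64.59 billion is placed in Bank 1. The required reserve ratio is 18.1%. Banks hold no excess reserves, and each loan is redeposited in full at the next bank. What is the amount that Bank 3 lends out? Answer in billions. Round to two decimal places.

₹35.48 billion

Each bank lends a fraction (1 − rr) = 0.8190 of the deposit it receives, so Bank 3 receives 64.59·0.8190^2 and lends 64.59·0.8190^3 ≈ 35.4827 billion.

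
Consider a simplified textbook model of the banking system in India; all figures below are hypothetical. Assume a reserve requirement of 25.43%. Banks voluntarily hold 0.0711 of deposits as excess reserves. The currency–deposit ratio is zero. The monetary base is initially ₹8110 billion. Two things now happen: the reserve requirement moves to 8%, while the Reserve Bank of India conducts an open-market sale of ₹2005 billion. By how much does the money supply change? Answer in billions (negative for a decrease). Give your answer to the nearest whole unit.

Before: m₁ = 1 / (0.2543 + 0.0711) ≈ 3.07314, MB₁ = 8110, so M₁ = 3.07314 × 8110 = 24923.1654 billion.
After: m₂ = 1 / (0.08 + 0.0711) ≈ 6.61813, MB₂ = 8110 − 2005 = 6105, so M₂ = 6.61813 × 6105 ≈ 40403.6836 billion.
ΔM = M₂ − M₁ = 40403.6836 − 24923.1654 = 15480.5182 billion.

₹15481 billion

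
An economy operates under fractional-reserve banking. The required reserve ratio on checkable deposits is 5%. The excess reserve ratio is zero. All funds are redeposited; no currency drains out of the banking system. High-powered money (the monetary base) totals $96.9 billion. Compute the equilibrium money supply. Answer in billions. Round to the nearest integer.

$1938 billion

With no currency drain or excess reserves, the money multiplier is m = 1/rr = 1/0.05 = 20.
Money supply M = m × MB = 20 × 96.9 = 1938 billion.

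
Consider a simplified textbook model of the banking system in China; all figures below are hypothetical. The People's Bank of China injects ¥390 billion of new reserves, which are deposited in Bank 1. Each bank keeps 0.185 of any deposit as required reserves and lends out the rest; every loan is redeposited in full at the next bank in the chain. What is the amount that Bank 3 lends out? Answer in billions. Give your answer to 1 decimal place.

Each bank lends a fraction (1 − rr) = 0.8150 of the deposit it receives, so Bank 3 receives 390·0.8150^2 and lends 390·0.8150^3 ≈ 211.1239 billion.

¥211.1 billion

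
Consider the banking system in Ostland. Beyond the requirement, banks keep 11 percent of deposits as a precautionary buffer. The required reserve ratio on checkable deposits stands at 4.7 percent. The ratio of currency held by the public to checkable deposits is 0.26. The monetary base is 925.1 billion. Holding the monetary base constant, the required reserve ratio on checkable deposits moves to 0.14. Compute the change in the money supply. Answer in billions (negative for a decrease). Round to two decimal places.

Initially m₁ = (1 + 0.26) / (0.047 + 0.11 + 0.26) ≈ 3.021583, so M₁ = 3.021583 × 925.1 ≈ 2795.2664 billion.
After the change m₂ = (1 + 0.26) / (0.14 + 0.11 + 0.26) ≈ 2.470588, so M₂ = 2.470588 × 925.1 ≈ 2285.541 billion.
ΔM = M₂ − M₁ = 2285.541 − 2795.2664 = -509.7254 billion.

-509.73 billion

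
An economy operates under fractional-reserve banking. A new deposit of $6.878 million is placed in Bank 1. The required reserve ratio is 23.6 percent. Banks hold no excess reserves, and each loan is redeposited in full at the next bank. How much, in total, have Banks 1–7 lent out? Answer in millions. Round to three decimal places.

Bank i lends (1 − rr)^i of the original deposit: Bank 1 lends 6.878·0.7640 ≈ 5.2548, Bank 2 lends 6.878·0.7640² ≈ 4.0147, and so on.
Summing a geometric series: total = 6.878·[0.7640·(1 − 0.7640^7) / (1 − 0.7640)] ≈ 18.8831 million.

$18.883 million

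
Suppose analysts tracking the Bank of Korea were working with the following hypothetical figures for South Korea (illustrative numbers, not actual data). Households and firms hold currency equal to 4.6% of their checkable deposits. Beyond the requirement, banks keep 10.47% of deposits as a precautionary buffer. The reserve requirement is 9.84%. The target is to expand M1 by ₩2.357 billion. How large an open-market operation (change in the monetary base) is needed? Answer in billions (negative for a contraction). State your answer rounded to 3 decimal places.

The money multiplier is m = (1 + c) / (rr + e + c) = (1 + 0.046) / (0.0984 + 0.1047 + 0.046) ≈ 4.19912.
ΔMB = ΔM / m = (+2.357) / 4.19912 ≈ 0.5613 billion.

₩0.561 billion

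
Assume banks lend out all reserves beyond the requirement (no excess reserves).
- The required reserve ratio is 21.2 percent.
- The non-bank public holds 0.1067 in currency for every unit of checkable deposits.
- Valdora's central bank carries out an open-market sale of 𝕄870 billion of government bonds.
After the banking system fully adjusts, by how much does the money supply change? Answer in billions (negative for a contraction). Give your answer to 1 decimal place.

-3021.1 billion

The money multiplier is m = (1 + c) / (rr + c) = (1 + 0.1067) / (0.212 + 0.1067) ≈ 3.47254.
The sale removes 870 billion of base, so ΔM = m × ΔMB = 3.47254 × (−870) = -3021.1098 billion.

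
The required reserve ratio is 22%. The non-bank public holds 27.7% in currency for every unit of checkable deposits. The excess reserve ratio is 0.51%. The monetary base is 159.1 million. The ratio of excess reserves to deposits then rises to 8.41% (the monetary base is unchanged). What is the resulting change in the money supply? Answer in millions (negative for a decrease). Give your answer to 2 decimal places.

Initially m₁ = (1 + 0.277) / (0.22 + 0.0051 + 0.277) ≈ 2.543318, so M₁ = 2.543318 × 159.1 ≈ 404.6419 million.
After the change m₂ = (1 + 0.277) / (0.22 + 0.0841 + 0.277) ≈ 2.197556, so M₂ = 2.197556 × 159.1 ≈ 349.6312 million.
ΔM = M₂ − M₁ = 349.6312 − 404.6419 = -55.0107 million.

-55.01 million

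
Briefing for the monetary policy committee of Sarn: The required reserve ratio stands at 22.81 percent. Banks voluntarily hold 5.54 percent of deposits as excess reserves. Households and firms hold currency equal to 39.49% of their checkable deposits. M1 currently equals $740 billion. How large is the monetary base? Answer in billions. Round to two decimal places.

$359.89 billion

The money multiplier is m = (1 + c) / (rr + e + c) = (1 + 0.3949) / (0.2281 + 0.0554 + 0.3949) ≈ 2.056162.
MB = M / m = 740 / 2.056162 ≈ 359.8938 billion.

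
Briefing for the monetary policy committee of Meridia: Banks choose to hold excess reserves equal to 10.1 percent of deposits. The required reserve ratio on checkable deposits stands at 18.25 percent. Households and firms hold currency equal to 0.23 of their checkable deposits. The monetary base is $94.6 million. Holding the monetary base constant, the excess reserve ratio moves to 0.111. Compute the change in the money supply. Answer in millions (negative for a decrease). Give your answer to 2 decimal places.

-4.33 million

Initially m₁ = (1 + 0.23) / (0.1825 + 0.101 + 0.23) ≈ 2.39533, so M₁ = 2.39533 × 94.6 ≈ 226.5982 million.
After the change m₂ = (1 + 0.23) / (0.1825 + 0.111 + 0.23) ≈ 2.34957, so M₂ = 2.34957 × 94.6 ≈ 222.2693 million.
ΔM = M₂ − M₁ = 222.2693 − 226.5982 = -4.3289 million.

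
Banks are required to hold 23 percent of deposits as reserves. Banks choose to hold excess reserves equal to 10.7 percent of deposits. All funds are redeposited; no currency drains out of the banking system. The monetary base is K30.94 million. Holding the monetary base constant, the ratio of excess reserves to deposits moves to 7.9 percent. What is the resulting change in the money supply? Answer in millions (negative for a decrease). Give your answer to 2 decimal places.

Initially m₁ = 1 / (0.23 + 0.107) ≈ 2.96736, so M₁ = 2.96736 × 30.94 ≈ 91.8101 million.
After the change m₂ = 1 / (0.23 + 0.079) ≈ 3.23625, so M₂ = 3.23625 × 30.94 ≈ 100.1296 million.
ΔM = M₂ − M₁ = 100.1296 − 91.8101 = 8.3195 million.

K8.32 million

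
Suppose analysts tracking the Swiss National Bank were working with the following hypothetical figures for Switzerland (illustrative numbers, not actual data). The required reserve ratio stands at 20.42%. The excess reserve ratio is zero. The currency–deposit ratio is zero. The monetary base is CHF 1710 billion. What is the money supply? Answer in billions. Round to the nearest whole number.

With no currency drain or excess reserves, the money multiplier is m = 1/rr = 1/0.2042 ≈ 4.89716.
Money supply M = m × MB = 4.89716 × 1710 = 8374.1436 billion.

CHF 8374 billion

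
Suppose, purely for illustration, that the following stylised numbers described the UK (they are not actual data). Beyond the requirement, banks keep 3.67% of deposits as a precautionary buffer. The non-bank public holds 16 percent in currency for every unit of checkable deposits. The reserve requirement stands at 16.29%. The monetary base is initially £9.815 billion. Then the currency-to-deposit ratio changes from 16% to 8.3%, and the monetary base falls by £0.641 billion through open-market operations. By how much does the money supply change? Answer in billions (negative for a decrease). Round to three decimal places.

Before: m₁ = (1 + 0.16) / (0.1629 + 0.0367 + 0.16) ≈ 3.22581, MB₁ = 9.815, so M₁ = 3.22581 × 9.815 ≈ 31.6613 billion.
After: m₂ = (1 + 0.083) / (0.1629 + 0.0367 + 0.083) ≈ 3.83227, MB₂ = 9.815 − 0.641 = 9.174, so M₂ = 3.83227 × 9.174 ≈ 35.1572 billion.
ΔM = M₂ − M₁ = 35.1572 − 31.6613 = 3.4959 billion.

£3.496 billion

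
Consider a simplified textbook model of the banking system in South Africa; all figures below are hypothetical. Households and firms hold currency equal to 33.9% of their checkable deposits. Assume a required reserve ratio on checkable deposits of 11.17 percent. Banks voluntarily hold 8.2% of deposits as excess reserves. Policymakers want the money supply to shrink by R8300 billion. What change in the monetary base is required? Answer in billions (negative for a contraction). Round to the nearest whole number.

The money multiplier is m = (1 + c) / (rr + e + c) = (1 + 0.339) / (0.1117 + 0.082 + 0.339) ≈ 2.51361.
ΔMB = ΔM / m = (−8300) / 2.51361 ≈ -3302.0238 billion.

-3302 billion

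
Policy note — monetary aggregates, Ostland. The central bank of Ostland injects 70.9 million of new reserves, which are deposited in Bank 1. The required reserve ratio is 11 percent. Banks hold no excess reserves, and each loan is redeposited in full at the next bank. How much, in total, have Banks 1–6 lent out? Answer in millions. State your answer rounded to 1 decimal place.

288.6 million

Bank i lends (1 − rr)^i of the original deposit: Bank 1 lends 70.9·0.8900 = 63.1010, Bank 2 lends 70.9·0.8900² ≈ 56.1599, and so on.
Summing a geometric series: total = 70.9·[0.8900·(1 − 0.8900^6) / (1 − 0.8900)] ≈ 288.5544 million.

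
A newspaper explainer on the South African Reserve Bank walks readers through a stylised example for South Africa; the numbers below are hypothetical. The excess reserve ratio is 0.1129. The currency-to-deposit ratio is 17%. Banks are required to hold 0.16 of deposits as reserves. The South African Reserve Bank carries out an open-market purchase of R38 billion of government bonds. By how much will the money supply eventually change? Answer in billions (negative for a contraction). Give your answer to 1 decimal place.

R100.4 billion

The money multiplier is m = (1 + c) / (rr + e + c) = (1 + 0.17) / (0.16 + 0.1129 + 0.17) ≈ 2.6417.
The purchase adds 38 billion of base, so ΔM = m × ΔMB = 2.6417 × (+38) = 100.3846 billion.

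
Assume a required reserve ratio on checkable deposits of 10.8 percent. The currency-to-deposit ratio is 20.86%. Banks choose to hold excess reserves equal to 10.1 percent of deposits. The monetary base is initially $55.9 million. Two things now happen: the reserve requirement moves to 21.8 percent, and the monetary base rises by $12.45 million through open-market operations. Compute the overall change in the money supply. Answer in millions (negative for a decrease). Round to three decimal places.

-5.211 million

Before: m₁ = (1 + 0.2086) / (0.108 + 0.101 + 0.2086) ≈ 2.894157, MB₁ = 55.9, so M₁ = 2.894157 × 55.9 ≈ 161.7834 million.
After: m₂ = (1 + 0.2086) / (0.218 + 0.101 + 0.2086) ≈ 2.290751, MB₂ = 55.9 + 12.45 = 68.35, so M₂ = 2.290751 × 68.35 ≈ 156.5728 million.
ΔM = M₂ − M₁ = 156.5728 − 161.7834 = -5.2106 million.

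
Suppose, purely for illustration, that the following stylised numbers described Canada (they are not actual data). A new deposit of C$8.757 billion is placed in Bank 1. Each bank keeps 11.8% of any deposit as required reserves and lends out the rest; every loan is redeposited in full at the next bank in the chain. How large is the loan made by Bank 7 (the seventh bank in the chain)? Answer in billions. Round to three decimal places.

Each bank lends a fraction (1 − rr) = 0.8820 of the deposit it receives, so Bank 7 receives 8.757·0.8820^6 and lends 8.757·0.8820^7 ≈ 3.6361 billion.

C$3.636 billion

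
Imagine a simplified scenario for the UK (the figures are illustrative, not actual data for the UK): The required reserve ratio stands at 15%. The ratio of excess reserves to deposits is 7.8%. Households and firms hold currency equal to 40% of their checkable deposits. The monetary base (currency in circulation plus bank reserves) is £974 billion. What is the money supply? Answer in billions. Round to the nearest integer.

£2171 billion

The money multiplier is m = (1 + c) / (rr + e + c) = (1 + 0.4) / (0.15 + 0.078 + 0.4) ≈ 2.2293.
So M = m × MB = 2.2293 × 974 = 2171.3382 billion.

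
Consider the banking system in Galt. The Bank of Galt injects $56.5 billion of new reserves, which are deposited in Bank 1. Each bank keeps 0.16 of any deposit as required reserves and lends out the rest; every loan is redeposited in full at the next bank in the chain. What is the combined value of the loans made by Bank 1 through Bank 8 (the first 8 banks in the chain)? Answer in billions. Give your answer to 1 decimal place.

Bank i lends (1 − rr)^i of the original deposit: Bank 1 lends 56.5·0.8400 = 47.4600, Bank 2 lends 56.5·0.8400² = 39.8664, and so on.
Summing a geometric series: total = 56.5·[0.8400·(1 − 0.8400^8) / (1 − 0.8400)] ≈ 223.0988 billion.

$223.1 billion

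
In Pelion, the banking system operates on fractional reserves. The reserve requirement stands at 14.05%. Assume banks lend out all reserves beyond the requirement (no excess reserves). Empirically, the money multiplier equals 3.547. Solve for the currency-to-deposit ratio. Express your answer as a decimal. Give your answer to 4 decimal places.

Using m = 3.547. From m = (1 + c)/(c + rr + e), rearranging gives 1 + c = m·(c + rr + e), so c·(1 − m) = m·(rr + e) − 1.
Hence c = [m·(rr + e) − 1]/(1 − m) = [3.547 × (0.1405 + 0) − 1] / (1 − 3.547) ≈ 0.196956.

0.1970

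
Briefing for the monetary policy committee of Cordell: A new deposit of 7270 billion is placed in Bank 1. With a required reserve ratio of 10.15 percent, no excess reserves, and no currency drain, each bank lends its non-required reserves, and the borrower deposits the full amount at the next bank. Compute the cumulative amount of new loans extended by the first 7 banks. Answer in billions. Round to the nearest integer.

Bank i lends (1 − rr)^i of the original deposit: Bank 1 lends 7270·0.8985 = 6532.0950, Bank 2 lends 7270·0.8985² ≈ 5869.0874, and so on.
Summing a geometric series: total = 7270·[0.8985·(1 − 0.8985^7) / (1 − 0.8985)] ≈ 33931.8464 billion.

33932 billion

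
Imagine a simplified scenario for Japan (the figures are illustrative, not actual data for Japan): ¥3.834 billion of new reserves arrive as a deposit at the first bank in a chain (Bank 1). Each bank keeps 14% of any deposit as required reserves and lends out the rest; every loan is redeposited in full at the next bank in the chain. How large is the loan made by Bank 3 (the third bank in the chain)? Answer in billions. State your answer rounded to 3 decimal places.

Each bank lends a fraction (1 − rr) = 0.8600 of the deposit it receives, so Bank 3 receives 3.834·0.8600^2 and lends 3.834·0.8600^3 ≈ 2.4386 billion.

¥2.439 billion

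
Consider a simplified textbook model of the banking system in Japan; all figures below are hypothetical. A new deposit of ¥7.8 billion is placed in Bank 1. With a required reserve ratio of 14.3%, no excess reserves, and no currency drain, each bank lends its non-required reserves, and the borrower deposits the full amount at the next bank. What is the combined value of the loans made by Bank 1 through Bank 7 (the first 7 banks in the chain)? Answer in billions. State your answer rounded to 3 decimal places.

Bank i lends (1 − rr)^i of the original deposit: Bank 1 lends 7.8·0.8570 = 6.6846, Bank 2 lends 7.8·0.8570² ≈ 5.7287, and so on.
Summing a geometric series: total = 7.8·[0.8570·(1 − 0.8570^7) / (1 − 0.8570)] ≈ 30.8744 billion.

¥30.874 billion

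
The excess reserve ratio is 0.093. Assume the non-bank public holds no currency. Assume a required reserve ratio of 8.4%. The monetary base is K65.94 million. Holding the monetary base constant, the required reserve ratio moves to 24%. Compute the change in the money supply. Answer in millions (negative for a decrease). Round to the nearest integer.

-175 million

Initially m₁ = 1 / (0.084 + 0.093) ≈ 5.6497, so M₁ = 5.6497 × 65.94 ≈ 372.5412 million.
After the change m₂ = 1 / (0.24 + 0.093) ≈ 3.0030, so M₂ = 3.0030 × 65.94 ≈ 198.0178 million.
ΔM = M₂ − M₁ = 198.0178 − 372.5412 = -174.5234 million.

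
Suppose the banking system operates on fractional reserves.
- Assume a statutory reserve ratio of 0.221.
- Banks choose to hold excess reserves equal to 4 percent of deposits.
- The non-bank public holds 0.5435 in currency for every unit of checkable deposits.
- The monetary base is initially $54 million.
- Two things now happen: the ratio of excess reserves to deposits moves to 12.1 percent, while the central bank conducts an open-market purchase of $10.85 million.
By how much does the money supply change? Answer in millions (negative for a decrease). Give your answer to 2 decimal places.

Before: m₁ = (1 + 0.5435) / (0.221 + 0.04 + 0.5435) ≈ 1.91858, MB₁ = 54, so M₁ = 1.91858 × 54 ≈ 103.6033 million.
After: m₂ = (1 + 0.5435) / (0.221 + 0.121 + 0.5435) ≈ 1.74308, MB₂ = 54 + 10.85 = 64.85, so M₂ = 1.74308 × 64.85 ≈ 113.0387 million.
ΔM = M₂ − M₁ = 113.0387 − 103.6033 = 9.4354 million.

$9.44 million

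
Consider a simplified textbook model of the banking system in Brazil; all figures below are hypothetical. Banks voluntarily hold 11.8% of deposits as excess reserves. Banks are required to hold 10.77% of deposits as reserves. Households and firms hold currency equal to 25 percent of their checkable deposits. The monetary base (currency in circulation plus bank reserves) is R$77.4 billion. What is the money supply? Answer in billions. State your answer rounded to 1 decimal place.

The money multiplier is m = (1 + c) / (rr + e + c) = (1 + 0.25) / (0.1077 + 0.118 + 0.25) ≈ 2.6277.
So M = m × MB = 2.6277 × 77.4 ≈ 203.384 billion.

R$203.4 billion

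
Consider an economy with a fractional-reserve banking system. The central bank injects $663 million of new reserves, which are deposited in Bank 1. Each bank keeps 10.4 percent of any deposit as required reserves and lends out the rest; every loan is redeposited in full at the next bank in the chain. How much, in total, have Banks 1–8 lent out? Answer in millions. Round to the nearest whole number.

Bank i lends (1 − rr)^i of the original deposit: Bank 1 lends 663·0.8960 = 594.0480, Bank 2 lends 663·0.8960² ≈ 532.2670, and so on.
Summing a geometric series: total = 663·[0.8960·(1 − 0.8960^8) / (1 − 0.8960)] ≈ 3339.2484 million.

$3339 million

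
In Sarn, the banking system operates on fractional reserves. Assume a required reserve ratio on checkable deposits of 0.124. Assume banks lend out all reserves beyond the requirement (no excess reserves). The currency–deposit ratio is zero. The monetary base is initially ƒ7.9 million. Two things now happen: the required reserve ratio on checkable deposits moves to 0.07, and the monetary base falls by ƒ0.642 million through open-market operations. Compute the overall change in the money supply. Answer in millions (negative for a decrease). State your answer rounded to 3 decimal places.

ƒ39.976 million

Before: m₁ = 1 / (0.124) ≈ 8.06452, MB₁ = 7.9, so M₁ = 8.06452 × 7.9 ≈ 63.7097 million.
After: m₂ = 1 / (0.07) ≈ 14.28571, MB₂ = 7.9 − 0.642 = 7.258, so M₂ = 14.28571 × 7.258 ≈ 103.6857 million.
ΔM = M₂ − M₁ = 103.6857 − 63.7097 = 39.976 million.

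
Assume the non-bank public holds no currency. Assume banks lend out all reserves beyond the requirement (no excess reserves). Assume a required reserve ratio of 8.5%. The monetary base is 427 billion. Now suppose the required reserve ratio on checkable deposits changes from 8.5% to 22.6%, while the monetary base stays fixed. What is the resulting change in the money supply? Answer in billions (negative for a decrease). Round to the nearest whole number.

-3134 billion

Initially m₁ = 1 / (0.085) ≈ 11.7647, so M₁ = 11.7647 × 427 = 5023.5269 billion.
After the change m₂ = 1 / (0.226) ≈ 4.4248, so M₂ = 4.4248 × 427 = 1889.3896 billion.
ΔM = M₂ − M₁ = 1889.3896 − 5023.5269 = -3134.1373 billion.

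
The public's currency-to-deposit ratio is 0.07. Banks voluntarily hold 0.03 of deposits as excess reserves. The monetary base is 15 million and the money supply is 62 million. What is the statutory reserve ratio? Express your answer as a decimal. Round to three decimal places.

Using m = M/MB = 62/15 ≈ 4.133333. Since m = (1 + c)/(c + rr + e), the denominator satisfies c + rr + e = (1 + c)/m = (1 + 0.07) / 4.133333 ≈ 0.258871.
With c = 0.07 and e = 0.03, the statutory reserve ratio is 0.258871 − 0.07 − 0.03 = 0.158871.

0.159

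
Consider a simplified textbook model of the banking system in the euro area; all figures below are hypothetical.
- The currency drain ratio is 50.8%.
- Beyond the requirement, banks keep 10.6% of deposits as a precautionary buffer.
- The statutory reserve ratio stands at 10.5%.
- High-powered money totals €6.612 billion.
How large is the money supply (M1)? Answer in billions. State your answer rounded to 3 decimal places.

€13.868 billion

The money multiplier is m = (1 + c) / (rr + e + c) = (1 + 0.508) / (0.105 + 0.106 + 0.508) ≈ 2.09736.
So M = m × MB = 2.09736 × 6.612 ≈ 13.8677 billion.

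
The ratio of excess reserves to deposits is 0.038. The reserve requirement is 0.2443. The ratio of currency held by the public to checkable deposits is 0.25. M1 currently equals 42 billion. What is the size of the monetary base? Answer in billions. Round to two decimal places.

17.89 billion

The money multiplier is m = (1 + c) / (rr + e + c) = (1 + 0.25) / (0.2443 + 0.038 + 0.25) ≈ 2.34830.
MB = M / m = 42 / 2.34830 ≈ 17.8853 billion.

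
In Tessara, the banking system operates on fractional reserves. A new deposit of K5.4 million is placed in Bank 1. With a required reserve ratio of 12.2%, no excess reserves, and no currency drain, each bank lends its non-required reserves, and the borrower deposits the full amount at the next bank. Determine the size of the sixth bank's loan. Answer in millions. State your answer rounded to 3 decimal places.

K2.474 million

Each bank lends a fraction (1 − rr) = 0.8780 of the deposit it receives, so Bank 6 receives 5.4·0.8780^5 and lends 5.4·0.8780^6 ≈ 2.4738 million.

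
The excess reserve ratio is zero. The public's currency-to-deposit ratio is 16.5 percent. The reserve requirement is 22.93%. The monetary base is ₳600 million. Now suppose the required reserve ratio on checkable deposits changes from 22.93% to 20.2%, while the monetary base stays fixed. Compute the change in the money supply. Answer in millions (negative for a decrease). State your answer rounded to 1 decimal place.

Initially m₁ = (1 + 0.165) / (0.2293 + 0.165) ≈ 2.95460, so M₁ = 2.95460 × 600 = 1772.76 million.
After the change m₂ = (1 + 0.165) / (0.202 + 0.165) ≈ 3.17439, so M₂ = 3.17439 × 600 = 1904.634 million.
ΔM = M₂ − M₁ = 1904.634 − 1772.76 = 131.874 million.

₳131.9 million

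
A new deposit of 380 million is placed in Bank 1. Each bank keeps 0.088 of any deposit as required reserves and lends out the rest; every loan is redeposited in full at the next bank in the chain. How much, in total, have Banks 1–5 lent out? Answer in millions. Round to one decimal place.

Bank i lends (1 − rr)^i of the original deposit: Bank 1 lends 380·0.9120 = 346.5600, Bank 2 lends 380·0.9120² ≈ 316.0627, and so on.
Summing a geometric series: total = 380·[0.9120·(1 − 0.9120^5) / (1 − 0.9120)] ≈ 1453.5047 million.

1453.5 million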